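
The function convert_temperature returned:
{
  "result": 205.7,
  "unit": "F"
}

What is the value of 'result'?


205.7


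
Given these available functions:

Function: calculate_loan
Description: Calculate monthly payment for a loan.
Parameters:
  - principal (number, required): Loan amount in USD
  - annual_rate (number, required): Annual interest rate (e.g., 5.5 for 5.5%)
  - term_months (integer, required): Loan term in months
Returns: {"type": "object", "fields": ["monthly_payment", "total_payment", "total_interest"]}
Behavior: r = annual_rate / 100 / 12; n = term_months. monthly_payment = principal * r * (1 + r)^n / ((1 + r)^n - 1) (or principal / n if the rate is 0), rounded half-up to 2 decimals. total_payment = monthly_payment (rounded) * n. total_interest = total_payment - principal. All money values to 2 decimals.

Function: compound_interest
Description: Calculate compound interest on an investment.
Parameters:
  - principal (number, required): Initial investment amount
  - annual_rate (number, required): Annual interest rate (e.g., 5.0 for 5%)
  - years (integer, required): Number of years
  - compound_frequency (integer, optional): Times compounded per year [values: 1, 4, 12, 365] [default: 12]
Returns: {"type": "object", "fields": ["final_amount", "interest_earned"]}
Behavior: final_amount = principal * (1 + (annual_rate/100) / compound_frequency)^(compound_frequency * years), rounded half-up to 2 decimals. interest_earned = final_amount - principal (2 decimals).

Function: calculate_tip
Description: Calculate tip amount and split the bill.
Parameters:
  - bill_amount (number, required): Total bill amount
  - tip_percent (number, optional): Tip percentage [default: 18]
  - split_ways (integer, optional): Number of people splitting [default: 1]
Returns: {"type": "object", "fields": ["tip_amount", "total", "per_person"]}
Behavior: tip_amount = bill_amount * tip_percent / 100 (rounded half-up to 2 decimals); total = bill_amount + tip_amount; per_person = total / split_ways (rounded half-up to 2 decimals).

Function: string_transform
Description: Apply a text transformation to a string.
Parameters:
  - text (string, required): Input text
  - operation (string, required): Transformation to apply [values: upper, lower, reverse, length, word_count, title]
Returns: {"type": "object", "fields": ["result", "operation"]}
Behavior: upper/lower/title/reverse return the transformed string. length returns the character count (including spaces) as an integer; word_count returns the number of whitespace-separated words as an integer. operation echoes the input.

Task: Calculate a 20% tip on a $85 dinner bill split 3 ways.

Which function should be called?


The task needs a function whose description is: Calculate tip amount and split the bill.
calculate_tip


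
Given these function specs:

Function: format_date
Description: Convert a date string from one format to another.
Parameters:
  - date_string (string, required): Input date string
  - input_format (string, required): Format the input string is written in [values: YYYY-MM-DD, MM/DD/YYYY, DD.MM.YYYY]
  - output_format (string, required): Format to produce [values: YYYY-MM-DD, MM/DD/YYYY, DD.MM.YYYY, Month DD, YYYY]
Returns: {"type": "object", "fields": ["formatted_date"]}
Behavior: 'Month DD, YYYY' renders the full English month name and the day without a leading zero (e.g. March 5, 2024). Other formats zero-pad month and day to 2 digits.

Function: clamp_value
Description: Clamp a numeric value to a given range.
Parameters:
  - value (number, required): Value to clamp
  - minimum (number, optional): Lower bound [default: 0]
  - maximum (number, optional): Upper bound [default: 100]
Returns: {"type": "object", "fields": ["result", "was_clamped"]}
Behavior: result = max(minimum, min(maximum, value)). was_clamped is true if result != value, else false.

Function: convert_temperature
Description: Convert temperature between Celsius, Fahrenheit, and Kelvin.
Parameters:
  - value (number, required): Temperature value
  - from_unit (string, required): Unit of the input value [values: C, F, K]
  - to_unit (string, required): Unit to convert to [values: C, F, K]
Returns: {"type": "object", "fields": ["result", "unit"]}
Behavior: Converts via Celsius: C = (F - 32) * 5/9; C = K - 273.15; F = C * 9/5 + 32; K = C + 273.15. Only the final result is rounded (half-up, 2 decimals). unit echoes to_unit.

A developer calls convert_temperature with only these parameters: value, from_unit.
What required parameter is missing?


Required parameters: value, from_unit, to_unit
Provided: value, from_unit
Missing: to_unit
to_unit


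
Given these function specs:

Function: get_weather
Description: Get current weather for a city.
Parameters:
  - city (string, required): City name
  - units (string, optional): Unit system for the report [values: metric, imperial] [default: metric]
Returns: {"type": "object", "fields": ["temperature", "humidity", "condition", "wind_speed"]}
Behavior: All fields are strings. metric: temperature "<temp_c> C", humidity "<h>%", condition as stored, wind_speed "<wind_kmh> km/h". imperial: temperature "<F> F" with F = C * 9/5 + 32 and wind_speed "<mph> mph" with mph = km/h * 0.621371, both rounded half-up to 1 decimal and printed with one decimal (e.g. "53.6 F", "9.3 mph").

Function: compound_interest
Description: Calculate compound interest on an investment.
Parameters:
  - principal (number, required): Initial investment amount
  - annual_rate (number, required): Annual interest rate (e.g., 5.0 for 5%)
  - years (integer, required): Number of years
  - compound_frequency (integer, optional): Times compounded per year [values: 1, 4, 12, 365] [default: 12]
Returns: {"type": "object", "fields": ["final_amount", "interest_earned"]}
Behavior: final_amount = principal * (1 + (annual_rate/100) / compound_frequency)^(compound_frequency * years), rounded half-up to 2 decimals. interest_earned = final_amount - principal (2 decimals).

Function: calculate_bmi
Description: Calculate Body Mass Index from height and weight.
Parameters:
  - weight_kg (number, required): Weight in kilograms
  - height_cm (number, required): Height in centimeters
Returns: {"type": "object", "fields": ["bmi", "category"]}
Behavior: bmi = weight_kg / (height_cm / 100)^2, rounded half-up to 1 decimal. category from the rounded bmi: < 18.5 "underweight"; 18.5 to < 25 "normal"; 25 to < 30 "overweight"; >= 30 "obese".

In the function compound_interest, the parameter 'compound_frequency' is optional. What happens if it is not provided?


The compound_interest spec declares:
  - compound_frequency (integer, optional): Times compounded per year [values: 1, 4, 12, 365] [default: 12]
It defaults to 12


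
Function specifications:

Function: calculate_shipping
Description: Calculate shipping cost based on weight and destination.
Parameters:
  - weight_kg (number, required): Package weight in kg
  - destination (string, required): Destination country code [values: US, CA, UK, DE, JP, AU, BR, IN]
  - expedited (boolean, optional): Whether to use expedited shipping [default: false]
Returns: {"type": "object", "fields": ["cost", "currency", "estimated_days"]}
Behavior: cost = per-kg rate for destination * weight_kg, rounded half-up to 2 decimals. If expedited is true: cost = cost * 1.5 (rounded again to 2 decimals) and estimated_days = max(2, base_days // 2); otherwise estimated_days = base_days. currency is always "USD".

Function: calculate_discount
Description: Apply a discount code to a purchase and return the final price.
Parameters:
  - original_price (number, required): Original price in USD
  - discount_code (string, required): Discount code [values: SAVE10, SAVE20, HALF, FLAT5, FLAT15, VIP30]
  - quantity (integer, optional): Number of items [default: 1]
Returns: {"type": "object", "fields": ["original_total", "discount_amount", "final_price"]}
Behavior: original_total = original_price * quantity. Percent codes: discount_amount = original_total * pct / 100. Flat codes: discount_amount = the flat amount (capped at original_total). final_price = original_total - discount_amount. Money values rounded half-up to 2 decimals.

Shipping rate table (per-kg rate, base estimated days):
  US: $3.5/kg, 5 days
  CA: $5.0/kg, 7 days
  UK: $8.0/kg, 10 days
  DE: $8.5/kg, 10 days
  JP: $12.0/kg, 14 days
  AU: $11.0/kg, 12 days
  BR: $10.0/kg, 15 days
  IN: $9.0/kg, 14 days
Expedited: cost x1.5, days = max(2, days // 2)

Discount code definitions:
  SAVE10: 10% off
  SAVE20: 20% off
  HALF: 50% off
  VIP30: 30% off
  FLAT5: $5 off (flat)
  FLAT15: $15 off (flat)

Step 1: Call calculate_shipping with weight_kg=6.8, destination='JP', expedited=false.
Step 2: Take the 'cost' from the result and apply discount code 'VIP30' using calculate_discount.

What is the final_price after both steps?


Step 1: calculate_shipping(weight_kg=6.8, destination=JP, expedited=false)
  Rate for JP: $12.0/kg, base 14 days
  cost = 12.0 * 6.8 = 81.6 -> 81.60
  expedited not set/false: estimated_days = 14
  -> cost = 81.60 USD
Step 2: calculate_discount(original_price=81.6, discount_code=VIP30, quantity=1)
  original_total = 81.6 * 1 = 81.60
  VIP30 = 30% off: discount_amount = 81.60 * 30/100 = 24.48 -> 24.48
  final_price = 81.60 - 24.48 = 57.12
  -> final_price = 57.12
$57.12


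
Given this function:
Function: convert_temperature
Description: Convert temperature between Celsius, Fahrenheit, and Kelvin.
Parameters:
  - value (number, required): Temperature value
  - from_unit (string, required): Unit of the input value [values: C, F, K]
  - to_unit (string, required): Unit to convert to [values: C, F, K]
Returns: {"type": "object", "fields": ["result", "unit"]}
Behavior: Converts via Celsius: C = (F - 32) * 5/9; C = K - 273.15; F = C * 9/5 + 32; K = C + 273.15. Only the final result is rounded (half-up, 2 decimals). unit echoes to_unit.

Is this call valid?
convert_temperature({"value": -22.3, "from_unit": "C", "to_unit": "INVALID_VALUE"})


Checking parameter values...
Parameter 'to_unit' has value 'INVALID_VALUE' not in allowed: C, F, K
Invalid - 'to_unit' must be one of C, F, K


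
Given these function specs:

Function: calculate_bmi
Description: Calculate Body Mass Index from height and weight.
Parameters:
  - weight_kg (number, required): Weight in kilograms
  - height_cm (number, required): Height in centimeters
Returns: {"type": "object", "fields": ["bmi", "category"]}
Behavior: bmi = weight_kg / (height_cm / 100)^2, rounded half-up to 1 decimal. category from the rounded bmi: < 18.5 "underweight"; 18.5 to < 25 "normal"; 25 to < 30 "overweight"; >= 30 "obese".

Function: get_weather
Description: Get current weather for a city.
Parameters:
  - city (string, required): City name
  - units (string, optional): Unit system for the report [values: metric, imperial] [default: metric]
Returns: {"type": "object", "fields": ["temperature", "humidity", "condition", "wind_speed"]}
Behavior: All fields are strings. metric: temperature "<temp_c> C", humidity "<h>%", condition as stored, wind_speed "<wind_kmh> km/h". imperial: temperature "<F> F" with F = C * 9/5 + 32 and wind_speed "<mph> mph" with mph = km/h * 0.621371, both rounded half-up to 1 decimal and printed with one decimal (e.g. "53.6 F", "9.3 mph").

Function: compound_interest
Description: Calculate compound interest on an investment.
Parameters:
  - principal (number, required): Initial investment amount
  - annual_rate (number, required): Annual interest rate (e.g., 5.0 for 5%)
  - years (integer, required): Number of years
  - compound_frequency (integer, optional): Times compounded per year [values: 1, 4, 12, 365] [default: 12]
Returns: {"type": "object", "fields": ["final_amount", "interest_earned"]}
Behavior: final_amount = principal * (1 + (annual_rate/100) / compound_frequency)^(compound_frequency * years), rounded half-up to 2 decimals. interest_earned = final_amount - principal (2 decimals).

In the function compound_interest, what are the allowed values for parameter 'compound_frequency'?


The compound_interest spec declares:
  - compound_frequency (integer, optional): Times compounded per year [values: 1, 4, 12, 365] [default: 12]
Allowed values:
1, 4, 12, 365


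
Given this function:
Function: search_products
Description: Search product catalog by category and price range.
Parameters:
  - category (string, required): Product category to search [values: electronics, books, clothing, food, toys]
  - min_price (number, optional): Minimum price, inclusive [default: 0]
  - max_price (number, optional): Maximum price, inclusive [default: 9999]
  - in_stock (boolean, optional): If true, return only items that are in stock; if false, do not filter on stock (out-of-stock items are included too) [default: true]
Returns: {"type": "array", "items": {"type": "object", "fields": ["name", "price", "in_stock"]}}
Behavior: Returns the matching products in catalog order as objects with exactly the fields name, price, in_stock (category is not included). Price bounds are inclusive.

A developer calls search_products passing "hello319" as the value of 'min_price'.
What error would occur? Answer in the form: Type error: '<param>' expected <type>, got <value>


Spec: 'min_price' is declared as number; "hello319" is a string.
Type error: 'min_price' expected number, got "hello319"


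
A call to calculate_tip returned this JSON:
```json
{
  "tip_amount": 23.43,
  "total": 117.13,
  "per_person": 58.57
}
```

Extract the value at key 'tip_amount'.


23.43


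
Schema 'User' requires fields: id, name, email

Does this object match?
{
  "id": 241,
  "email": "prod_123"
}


Checking required fields...
Missing: name
Invalid - missing required field 'name'


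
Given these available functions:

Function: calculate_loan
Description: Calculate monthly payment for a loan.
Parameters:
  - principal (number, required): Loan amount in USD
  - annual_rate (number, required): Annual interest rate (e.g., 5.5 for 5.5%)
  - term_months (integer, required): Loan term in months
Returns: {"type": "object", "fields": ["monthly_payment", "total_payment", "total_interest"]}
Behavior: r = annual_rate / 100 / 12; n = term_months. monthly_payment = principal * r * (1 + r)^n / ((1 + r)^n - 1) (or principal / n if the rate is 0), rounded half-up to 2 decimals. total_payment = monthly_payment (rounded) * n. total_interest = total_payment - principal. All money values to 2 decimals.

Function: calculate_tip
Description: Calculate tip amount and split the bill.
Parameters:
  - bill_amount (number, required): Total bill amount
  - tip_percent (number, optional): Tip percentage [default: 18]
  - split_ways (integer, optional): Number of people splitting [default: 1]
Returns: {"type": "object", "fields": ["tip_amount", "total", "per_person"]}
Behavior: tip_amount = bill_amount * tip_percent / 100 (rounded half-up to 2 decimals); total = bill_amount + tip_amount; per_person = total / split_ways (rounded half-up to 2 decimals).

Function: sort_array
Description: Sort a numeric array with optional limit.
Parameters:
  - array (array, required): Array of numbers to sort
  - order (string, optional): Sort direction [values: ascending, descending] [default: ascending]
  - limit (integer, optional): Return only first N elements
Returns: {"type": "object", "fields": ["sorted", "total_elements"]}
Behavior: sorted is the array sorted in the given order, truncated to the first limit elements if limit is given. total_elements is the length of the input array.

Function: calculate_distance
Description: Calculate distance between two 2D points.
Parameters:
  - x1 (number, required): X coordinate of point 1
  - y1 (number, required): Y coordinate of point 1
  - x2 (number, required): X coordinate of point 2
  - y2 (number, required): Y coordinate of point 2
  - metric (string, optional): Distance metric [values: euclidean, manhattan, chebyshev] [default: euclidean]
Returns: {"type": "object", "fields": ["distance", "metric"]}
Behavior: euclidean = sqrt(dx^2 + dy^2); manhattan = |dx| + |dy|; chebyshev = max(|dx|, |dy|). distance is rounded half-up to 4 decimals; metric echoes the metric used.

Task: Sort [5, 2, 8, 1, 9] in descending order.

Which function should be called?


The task needs a function whose description is: Sort a numeric array with optional limit.
sort_array


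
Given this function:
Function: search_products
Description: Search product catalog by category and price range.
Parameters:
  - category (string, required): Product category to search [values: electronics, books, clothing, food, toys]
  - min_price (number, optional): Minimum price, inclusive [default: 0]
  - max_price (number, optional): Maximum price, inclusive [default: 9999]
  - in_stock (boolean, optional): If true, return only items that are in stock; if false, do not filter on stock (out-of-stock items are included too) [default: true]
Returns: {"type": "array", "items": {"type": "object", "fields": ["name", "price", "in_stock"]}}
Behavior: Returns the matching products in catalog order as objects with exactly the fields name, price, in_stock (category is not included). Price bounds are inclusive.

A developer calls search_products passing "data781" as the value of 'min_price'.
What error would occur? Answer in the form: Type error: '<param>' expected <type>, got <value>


Spec: 'min_price' is declared as number; "data781" is a string.
Type error: 'min_price' expected number, got "data781"


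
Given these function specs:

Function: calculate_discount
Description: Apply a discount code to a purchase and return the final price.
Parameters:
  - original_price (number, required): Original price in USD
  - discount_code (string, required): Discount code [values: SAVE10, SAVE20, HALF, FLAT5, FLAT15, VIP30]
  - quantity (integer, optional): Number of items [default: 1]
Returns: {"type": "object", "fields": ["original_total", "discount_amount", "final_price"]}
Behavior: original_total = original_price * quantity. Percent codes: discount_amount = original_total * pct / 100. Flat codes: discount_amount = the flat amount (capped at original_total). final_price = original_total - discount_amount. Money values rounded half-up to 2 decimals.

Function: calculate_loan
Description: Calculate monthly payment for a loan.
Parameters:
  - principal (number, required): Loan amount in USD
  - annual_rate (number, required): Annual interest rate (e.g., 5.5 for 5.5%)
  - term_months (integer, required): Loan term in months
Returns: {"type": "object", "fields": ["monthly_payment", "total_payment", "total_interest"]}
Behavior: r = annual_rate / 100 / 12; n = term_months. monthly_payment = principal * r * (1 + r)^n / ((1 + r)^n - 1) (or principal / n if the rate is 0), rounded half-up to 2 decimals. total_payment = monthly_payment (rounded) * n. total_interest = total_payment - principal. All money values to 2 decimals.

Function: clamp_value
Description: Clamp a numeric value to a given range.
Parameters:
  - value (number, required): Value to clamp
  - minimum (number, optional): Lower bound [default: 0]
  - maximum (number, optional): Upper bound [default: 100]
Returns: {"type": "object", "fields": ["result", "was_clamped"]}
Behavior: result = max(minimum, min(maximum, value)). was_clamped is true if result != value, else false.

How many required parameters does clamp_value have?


Parameters of clamp_value: value (required), minimum (optional), maximum (optional)
Required count:
1


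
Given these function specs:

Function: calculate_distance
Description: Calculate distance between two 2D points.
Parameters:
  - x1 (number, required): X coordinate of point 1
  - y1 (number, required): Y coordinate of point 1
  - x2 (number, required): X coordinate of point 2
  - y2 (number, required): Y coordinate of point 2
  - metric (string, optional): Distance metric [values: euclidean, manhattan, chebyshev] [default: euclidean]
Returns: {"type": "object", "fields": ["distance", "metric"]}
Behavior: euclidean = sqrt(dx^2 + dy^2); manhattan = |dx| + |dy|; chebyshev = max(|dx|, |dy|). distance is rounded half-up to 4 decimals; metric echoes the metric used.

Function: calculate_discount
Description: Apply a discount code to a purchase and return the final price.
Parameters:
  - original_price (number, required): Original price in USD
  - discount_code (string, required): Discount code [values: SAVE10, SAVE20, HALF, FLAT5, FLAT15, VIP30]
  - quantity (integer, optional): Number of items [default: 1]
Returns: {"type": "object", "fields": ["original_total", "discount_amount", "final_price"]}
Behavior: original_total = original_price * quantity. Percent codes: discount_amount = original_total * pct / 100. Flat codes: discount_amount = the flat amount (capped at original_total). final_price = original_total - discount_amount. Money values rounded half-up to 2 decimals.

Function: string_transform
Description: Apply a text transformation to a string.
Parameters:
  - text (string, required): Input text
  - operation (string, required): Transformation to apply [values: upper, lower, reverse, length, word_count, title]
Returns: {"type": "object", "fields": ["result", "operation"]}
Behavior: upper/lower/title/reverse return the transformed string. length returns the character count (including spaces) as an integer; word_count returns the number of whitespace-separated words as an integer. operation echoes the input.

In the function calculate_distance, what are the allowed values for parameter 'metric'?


The calculate_distance spec declares:
  - metric (string, optional): Distance metric [values: euclidean, manhattan, chebyshev] [default: euclidean]
Allowed values:
euclidean, manhattan, chebyshev


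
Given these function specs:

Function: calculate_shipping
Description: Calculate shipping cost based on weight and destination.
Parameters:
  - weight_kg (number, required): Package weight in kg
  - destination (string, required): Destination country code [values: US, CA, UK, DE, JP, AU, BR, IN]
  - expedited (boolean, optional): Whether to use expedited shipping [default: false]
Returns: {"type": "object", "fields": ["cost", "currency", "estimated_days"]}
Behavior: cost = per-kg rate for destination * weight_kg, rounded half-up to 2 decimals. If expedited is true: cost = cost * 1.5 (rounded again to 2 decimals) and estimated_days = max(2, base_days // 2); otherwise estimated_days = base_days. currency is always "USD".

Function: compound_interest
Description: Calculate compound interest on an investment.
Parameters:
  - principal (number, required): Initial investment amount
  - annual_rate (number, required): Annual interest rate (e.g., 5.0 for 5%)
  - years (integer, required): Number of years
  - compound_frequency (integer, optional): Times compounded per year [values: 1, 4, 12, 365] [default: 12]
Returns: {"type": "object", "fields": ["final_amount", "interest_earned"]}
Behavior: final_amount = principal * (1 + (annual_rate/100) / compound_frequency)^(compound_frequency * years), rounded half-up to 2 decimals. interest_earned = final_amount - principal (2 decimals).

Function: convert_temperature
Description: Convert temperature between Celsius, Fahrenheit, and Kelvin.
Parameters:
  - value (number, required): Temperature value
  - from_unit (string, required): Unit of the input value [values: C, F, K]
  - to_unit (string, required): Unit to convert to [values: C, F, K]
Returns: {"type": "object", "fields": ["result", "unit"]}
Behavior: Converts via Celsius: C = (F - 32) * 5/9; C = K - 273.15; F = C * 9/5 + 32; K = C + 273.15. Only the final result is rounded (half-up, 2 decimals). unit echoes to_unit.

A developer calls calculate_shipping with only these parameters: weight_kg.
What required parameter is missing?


Required parameters: weight_kg, destination
Provided: weight_kg
Missing: destination
destination


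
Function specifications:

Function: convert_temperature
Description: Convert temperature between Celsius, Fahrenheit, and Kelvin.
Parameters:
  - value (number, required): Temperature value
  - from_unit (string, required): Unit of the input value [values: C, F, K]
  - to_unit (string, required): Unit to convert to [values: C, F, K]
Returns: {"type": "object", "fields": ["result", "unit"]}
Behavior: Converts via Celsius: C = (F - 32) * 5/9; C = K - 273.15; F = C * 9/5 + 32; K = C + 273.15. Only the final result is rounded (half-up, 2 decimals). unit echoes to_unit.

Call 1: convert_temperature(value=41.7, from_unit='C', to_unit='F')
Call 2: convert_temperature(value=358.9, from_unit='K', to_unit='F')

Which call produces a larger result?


Call 1:
  Input already in C: 41.7
  To F: 41.7 * 9/5 + 32 = 107.06
  Round to 2 decimals: 107.06
  -> 107.06 F
Call 2:
  To C: 358.9 - 273.15 = 85.75
  To F: 85.75 * 9/5 + 32 = 186.35
  Round to 2 decimals: 186.35
  -> 186.35 F
Call 2 (186.35 F)


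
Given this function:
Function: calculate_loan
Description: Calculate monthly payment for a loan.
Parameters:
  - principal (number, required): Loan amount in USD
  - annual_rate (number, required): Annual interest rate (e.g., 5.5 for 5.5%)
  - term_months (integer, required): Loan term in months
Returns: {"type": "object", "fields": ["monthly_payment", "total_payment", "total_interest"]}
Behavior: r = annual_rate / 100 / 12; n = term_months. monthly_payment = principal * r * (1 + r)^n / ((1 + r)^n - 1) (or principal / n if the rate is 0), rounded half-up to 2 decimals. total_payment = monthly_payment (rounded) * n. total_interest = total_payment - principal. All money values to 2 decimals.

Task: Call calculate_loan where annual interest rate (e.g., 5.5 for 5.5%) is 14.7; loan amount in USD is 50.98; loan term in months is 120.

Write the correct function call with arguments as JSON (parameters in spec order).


Mapping each described value to its parameter name:
  'Annual interest rate (e.g., 5.5 for 5.5%)' -> annual_rate = 14.7
  'Loan amount in USD' -> principal = 50.98
  'Loan term in months' -> term_months = 120
calculate_loan({"principal": 50.98, "annual_rate": 14.7, "term_months": 120})


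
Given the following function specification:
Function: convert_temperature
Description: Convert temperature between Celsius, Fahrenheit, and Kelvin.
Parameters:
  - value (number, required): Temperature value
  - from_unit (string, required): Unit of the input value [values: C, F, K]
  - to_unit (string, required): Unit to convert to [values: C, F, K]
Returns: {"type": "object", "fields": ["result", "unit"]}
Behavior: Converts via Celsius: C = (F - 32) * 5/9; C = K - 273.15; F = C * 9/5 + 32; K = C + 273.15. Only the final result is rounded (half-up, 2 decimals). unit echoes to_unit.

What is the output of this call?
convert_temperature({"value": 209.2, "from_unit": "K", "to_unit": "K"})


To C: 209.2 - 273.15 = -63.95
To K: -63.95 + 273.15 = 209.2
Round to 2 decimals: 209.2
Output:
{"result": 209.2, "unit": "K"}


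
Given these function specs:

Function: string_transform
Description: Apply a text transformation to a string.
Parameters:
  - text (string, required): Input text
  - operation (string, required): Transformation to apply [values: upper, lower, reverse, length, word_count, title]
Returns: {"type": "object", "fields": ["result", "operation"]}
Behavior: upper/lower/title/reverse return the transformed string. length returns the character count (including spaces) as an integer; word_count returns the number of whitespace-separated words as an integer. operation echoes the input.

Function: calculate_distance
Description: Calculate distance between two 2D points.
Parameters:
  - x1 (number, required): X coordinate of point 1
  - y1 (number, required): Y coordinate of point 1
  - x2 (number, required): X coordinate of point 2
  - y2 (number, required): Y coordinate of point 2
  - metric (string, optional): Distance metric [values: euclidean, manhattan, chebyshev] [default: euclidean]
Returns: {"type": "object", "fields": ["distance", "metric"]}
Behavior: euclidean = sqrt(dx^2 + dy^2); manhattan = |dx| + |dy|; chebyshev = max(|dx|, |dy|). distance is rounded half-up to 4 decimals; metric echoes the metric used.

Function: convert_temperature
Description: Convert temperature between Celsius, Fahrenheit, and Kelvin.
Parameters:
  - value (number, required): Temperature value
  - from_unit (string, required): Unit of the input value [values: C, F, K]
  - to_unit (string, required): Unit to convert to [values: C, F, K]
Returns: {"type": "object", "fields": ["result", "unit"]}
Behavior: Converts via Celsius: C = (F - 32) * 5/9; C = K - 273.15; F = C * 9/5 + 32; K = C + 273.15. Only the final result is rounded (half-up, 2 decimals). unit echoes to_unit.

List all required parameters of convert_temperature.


Parameters of convert_temperature and their required/optional flag:
  value: required
  from_unit: required
  to_unit: required
from_unit, to_unit, value


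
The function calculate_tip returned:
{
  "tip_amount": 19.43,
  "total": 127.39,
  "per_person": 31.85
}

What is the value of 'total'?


127.39


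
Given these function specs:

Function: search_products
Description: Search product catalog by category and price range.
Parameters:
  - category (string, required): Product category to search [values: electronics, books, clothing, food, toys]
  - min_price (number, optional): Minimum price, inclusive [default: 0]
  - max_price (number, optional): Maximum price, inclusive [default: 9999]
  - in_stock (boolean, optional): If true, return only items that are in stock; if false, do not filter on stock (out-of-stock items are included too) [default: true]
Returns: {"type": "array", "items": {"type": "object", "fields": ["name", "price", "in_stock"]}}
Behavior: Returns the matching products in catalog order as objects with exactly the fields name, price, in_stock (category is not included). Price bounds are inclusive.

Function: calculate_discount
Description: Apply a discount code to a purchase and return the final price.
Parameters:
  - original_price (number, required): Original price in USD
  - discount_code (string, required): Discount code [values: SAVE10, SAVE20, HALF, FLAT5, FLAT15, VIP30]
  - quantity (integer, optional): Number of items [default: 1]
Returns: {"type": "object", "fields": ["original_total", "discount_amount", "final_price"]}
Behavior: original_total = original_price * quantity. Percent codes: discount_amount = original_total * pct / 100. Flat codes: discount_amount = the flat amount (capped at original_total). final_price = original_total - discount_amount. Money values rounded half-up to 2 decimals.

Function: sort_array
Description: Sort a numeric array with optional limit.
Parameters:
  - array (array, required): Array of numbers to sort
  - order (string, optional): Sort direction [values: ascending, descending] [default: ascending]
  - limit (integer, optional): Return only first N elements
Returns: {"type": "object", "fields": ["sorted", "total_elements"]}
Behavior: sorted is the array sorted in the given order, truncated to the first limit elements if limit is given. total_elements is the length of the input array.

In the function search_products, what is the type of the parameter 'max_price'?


The search_products spec declares:
  - max_price (number, optional): Maximum price, inclusive [default: 9999]
Type:
number


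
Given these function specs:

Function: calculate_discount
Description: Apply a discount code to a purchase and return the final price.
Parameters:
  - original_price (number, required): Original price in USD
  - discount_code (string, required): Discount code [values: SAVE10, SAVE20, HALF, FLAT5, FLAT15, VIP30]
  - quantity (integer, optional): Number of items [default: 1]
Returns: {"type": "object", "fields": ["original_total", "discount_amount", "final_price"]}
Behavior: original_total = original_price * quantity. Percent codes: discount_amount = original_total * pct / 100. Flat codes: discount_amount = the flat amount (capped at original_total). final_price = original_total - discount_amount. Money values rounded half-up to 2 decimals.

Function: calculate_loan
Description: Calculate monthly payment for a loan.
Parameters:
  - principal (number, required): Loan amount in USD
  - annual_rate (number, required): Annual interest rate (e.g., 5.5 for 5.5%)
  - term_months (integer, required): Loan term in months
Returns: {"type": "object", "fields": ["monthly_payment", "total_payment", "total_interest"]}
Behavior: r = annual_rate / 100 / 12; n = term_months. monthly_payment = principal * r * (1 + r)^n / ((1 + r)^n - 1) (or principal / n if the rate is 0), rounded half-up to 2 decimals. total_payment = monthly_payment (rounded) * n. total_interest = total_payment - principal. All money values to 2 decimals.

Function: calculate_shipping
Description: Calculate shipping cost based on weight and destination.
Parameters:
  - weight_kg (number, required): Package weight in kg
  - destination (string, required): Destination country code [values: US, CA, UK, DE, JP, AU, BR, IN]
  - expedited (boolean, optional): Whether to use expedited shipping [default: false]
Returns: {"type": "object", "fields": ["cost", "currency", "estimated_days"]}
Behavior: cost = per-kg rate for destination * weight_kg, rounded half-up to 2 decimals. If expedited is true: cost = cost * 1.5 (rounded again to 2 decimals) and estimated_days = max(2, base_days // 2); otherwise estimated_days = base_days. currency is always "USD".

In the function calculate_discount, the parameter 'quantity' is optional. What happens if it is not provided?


The calculate_discount spec declares:
  - quantity (integer, optional): Number of items [default: 1]
It defaults to 1


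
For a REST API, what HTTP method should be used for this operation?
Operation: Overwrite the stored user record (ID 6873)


GET = read, POST = create, PUT = update/replace, DELETE = remove
This operation is an update/replace.
PUT


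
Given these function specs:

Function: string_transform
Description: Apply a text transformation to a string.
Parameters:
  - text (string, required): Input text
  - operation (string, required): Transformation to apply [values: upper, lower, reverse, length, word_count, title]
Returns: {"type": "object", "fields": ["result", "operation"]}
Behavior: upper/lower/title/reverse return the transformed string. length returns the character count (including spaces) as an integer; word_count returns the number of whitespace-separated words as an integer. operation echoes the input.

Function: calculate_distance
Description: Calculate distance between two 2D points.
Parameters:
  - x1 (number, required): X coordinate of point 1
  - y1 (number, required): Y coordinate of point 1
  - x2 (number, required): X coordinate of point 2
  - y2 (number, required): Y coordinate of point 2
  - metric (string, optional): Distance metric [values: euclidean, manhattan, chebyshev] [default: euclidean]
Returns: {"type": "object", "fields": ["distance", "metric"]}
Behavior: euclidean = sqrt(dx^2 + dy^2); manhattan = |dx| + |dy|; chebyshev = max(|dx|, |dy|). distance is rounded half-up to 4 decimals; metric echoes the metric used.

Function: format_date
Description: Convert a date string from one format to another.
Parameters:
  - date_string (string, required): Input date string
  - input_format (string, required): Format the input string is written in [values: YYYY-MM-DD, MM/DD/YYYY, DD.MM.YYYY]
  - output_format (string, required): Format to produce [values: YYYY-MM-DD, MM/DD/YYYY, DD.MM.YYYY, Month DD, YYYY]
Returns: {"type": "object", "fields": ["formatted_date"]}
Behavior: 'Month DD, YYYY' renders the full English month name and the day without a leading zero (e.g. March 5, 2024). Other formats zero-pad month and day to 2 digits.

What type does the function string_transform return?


The string_transform spec declares Returns: {"type": "object", "fields": ["result", "operation"]}
Type:
object


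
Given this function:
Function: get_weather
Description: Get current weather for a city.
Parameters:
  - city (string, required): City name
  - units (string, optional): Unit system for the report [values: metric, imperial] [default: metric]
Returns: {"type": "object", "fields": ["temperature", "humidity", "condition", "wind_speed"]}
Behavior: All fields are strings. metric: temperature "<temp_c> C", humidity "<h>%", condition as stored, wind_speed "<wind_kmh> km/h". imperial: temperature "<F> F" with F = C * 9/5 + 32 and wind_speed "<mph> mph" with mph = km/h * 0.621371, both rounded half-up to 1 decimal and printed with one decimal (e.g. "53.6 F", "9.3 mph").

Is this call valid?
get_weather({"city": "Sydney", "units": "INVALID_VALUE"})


Checking parameter values...
Parameter 'units' has value 'INVALID_VALUE' not in allowed: metric, imperial
Invalid - 'units' must be one of metric, imperial


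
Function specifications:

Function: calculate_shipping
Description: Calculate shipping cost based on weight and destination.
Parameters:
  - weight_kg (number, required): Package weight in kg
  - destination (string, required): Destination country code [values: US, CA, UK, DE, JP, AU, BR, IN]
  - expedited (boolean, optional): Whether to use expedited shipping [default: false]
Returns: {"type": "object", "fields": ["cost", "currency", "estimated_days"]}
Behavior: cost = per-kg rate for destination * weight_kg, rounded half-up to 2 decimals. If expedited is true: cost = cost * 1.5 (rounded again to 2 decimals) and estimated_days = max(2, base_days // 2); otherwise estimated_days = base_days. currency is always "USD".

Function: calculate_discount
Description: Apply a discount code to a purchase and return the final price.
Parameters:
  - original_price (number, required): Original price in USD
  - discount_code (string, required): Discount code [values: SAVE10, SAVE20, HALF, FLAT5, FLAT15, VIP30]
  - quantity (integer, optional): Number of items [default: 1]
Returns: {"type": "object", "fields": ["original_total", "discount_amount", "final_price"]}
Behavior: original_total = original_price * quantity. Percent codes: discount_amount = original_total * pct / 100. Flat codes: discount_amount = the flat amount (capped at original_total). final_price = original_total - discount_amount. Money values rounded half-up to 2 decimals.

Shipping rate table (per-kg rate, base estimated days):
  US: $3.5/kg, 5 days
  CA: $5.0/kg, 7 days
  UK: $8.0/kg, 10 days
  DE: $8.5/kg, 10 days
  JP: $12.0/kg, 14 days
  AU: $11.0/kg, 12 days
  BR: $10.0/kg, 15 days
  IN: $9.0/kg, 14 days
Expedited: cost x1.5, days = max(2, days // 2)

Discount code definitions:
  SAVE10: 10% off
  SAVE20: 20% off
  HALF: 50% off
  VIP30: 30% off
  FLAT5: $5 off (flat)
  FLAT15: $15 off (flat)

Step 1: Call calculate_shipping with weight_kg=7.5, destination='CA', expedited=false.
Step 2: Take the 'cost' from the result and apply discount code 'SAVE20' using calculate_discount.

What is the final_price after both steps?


Step 1: calculate_shipping(weight_kg=7.5, destination=CA, expedited=false)
  Rate for CA: $5.0/kg, base 7 days
  cost = 5.0 * 7.5 = 37.5 -> 37.50
  expedited not set/false: estimated_days = 7
  -> cost = 37.50 USD
Step 2: calculate_discount(original_price=37.5, discount_code=SAVE20, quantity=1)
  original_total = 37.5 * 1 = 37.50
  SAVE20 = 20% off: discount_amount = 37.50 * 20/100 = 7.5 -> 7.50
  final_price = 37.50 - 7.50 = 30.00
  -> final_price = 30.00
$30.00


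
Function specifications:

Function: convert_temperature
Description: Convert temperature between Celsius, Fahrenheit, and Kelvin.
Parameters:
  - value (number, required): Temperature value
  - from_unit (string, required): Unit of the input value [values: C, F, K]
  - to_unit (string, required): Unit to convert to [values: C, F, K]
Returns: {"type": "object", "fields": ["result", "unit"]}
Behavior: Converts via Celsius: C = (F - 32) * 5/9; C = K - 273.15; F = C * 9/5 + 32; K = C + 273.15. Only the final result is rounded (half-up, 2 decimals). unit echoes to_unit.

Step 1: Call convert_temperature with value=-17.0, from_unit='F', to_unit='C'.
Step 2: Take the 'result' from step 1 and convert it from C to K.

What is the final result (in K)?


Step 1: convert_temperature(value=-17.0, from_unit=F, to_unit=C)
  To C: (-17 - 32) * 5/9 = -27.222222
  Target is C: -27.222222
  Round to 2 decimals: -27.22
  -> result = -27.22 C
Step 2: convert_temperature(value=-27.22, from_unit=C, to_unit=K)
  Input already in C: -27.22
  To K: -27.22 + 273.15 = 245.93
  Round to 2 decimals: 245.93
  -> result = 245.93 K
245.93 K
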